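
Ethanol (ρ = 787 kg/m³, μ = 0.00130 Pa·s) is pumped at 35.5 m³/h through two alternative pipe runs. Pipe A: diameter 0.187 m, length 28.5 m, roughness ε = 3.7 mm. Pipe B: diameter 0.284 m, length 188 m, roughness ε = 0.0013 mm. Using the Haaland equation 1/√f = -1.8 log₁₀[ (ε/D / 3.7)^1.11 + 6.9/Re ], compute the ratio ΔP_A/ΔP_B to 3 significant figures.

Pipe A: V = Q/A = 0.009861/0.02746 = 0.359 m/s; Re = 4.065e+04; ε/D = 0.0198; Haaland → f = 0.04947; ΔP_A = f(L/D)(ρV²/2) = 382.4 Pa.
Pipe B: V = Q/A = 0.009861/0.06335 = 0.1557 m/s; Re = 2.676e+04; ε/D = 4.58e-06; Haaland → f = 0.02397; ΔP_B = f(L/D)(ρV²/2) = 151.3 Pa.
ΔP_A/ΔP_B = 382.4/151.3 = 2.53.

ΔP_A/ΔP_B ≈ 2.53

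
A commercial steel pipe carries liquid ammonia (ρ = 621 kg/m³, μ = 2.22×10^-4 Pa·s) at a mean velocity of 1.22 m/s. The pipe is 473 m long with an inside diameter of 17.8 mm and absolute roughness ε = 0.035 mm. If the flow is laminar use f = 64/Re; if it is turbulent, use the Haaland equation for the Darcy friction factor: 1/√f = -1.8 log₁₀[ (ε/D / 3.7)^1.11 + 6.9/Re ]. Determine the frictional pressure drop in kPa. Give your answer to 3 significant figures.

ΔP ≈ 316 kPa

Reynolds number Re = ρVD/μ = 621 · 1.22 · 0.0178 / 0.000222 = 6.075e+04.
Re > 4000 → turbulent. Relative roughness ε/D = 3.5e-05/0.0178 = 0.00197. Haaland: 1/√f = -1.8 log₁₀[(0.00197/3.7)^1.11 + 6.9/6.075e+04] = -1.8 log₁₀[0.000232 + 0.000114] = 6.231, so f = 0.02576.
Darcy-Weisbach: ΔP = f(L/D)(ρV²/2) = 0.02576·(473/0.0178)·(621·1.22²/2) = 0.02576·2.657e+04·462.1 = 3.163e+05 Pa.
ΔP = 3.163e+05 Pa = 316 kPa.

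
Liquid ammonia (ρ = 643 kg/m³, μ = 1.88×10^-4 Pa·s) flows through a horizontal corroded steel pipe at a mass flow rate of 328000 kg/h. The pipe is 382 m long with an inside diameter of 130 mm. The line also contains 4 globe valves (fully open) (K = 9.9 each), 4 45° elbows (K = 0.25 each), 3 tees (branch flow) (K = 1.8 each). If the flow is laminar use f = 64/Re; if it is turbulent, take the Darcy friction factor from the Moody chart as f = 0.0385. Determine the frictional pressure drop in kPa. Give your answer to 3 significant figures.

ΔP ≈ 5830 kPa

ṁ = 328000 kg/h = 328000/3600 = 91.11 kg/s.
A = πD²/4 = π(0.13)²/4 = 0.01327 m²; mean velocity V = ṁ/(ρA) = 91.11/(643 · 0.01327) = 10.68 m/s.
Reynolds number Re = ρVD/μ = 643 · 10.68 · 0.13 / 0.000188 = 4.747e+06.
Re > 4000 → turbulent; use the Moody-chart value f = 0.0385.
Total minor-loss coefficient ΣK = 4·9.9 + 4·0.25 + 3·1.8 = 46.
ΔP = [f·L/D + ΣK]·(ρV²/2) = [0.0385·382/0.13 + 46]·(643·10.68²/2) = [113.1 + 46]·3.664e+04 = 5.83e+06 Pa.
ΔP = 5.83e+06 Pa = 5830 kPa.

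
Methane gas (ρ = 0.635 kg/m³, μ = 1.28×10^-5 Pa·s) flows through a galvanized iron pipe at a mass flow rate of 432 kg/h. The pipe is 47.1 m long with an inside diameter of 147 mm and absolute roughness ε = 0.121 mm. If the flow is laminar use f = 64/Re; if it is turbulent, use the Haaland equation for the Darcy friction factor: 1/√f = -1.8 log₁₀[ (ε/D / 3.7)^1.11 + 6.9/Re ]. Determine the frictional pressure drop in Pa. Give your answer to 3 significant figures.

ṁ = 432 kg/h = 432/3600 = 0.12 kg/s.
A = πD²/4 = π(0.147)²/4 = 0.01697 m²; mean velocity V = ṁ/(ρA) = 0.12/(0.635 · 0.01697) = 11.13 m/s.
Reynolds number Re = ρVD/μ = 0.635 · 11.13 · 0.147 / 1.28e-05 = 8.12e+04.
Re > 4000 → turbulent. Relative roughness ε/D = 0.000121/0.147 = 0.000823. Haaland: 1/√f = -1.8 log₁₀[(0.000823/3.7)^1.11 + 6.9/8.12e+04] = -1.8 log₁₀[8.82e-05 + 8.5e-05] = 6.771, so f = 0.02181.
Darcy-Weisbach: ΔP = f(L/D)(ρV²/2) = 0.02181·(47.1/0.147)·(0.635·11.13²/2) = 0.02181·320.4·39.36 = 275.1 Pa.

ΔP ≈ 275 Pa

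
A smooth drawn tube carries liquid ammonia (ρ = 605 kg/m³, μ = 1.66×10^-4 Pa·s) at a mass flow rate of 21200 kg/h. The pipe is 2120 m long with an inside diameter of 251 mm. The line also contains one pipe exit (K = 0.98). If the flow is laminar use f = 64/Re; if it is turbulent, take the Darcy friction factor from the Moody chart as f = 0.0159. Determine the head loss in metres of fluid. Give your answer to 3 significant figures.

h_f ≈ 0.267 m

ṁ = 21200 kg/h = 21200/3600 = 5.889 kg/s.
A = πD²/4 = π(0.251)²/4 = 0.04948 m²; mean velocity V = ṁ/(ρA) = 5.889/(605 · 0.04948) = 0.1967 m/s.
Reynolds number Re = ρVD/μ = 605 · 0.1967 · 0.251 / 0.000166 = 1.8e+05.
Re > 4000 → turbulent; use the Moody-chart value f = 0.0159.
Total minor-loss coefficient ΣK = 1·0.98 = 0.98.
ΔP = [f·L/D + ΣK]·(ρV²/2) = [0.0159·2120/0.251 + 0.98]·(605·0.1967²/2) = [134.3 + 0.98]·11.71 = 1584 Pa.
Head loss h_f = ΔP/(ρg) = 1584/(605·9.81) = 0.267 m.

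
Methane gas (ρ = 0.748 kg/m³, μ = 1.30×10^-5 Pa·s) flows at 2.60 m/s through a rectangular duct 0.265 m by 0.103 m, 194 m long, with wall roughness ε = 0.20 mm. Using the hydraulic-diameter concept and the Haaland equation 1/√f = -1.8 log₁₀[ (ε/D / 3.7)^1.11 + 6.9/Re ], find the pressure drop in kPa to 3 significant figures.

ΔP ≈ 0.0918 kPa

Hydraulic diameter D_h = 4A/P = 4·(0.265·0.103)/(2·(0.265+0.103)) = 0.1092/0.736 = 0.1483 m.
Re = ρVD_h/μ = 0.748·2.6·0.1483/1.3e-05 = 2.219e+04.
ε/D_h = 0.0002/0.1483 = 0.00135; Haaland gives 1/√f = -1.8 log₁₀[0.000153+0.000311] = 6.001, so f = 0.02777.
ΔP = f(L/D_h)(ρV²/2) = 0.02777·194/0.1483·2.528 = 91.81 Pa.
ΔP = 0.0918 kPa.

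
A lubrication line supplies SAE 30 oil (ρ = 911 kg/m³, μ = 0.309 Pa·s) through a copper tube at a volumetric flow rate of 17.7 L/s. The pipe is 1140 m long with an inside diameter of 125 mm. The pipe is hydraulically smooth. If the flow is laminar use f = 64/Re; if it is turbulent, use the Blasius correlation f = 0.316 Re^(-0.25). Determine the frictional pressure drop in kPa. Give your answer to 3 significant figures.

ΔP ≈ 1040 kPa

Q = 17.7 L/s = 17.7/1000 = 0.0177 m³/s.
Cross-sectional area A = πD²/4 = π(0.125)²/4 = 0.01227 m²; mean velocity V = Q/A = 0.0177/0.01227 = 1.442 m/s.
Reynolds number Re = ρVD/μ = 911 · 1.442 · 0.125 / 0.309 = 531.5.
Re < 2300 → laminar flow, so f = 64/Re = 64/531.5 = 0.1204 (the turbulent correlation is not needed).
Darcy-Weisbach: ΔP = f(L/D)(ρV²/2) = 0.1204·(1140/0.125)·(911·1.442²/2) = 0.1204·9120·947.6 = 1.041e+06 Pa.
ΔP = 1.041e+06 Pa = 1040 kPa.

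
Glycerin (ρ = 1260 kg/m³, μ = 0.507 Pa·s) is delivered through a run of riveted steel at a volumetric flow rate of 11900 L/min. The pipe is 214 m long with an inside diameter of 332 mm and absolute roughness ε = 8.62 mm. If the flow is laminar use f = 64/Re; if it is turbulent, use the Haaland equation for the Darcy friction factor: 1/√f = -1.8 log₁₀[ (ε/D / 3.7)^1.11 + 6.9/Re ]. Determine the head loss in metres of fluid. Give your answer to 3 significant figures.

h_f ≈ 5.84 m

Q = 11900 L/min = 11900/60000 = 0.1983 m³/s.
Cross-sectional area A = πD²/4 = π(0.332)²/4 = 0.08657 m²; mean velocity V = Q/A = 0.1983/0.08657 = 2.291 m/s.
Reynolds number Re = ρVD/μ = 1260 · 2.291 · 0.332 / 0.507 = 1890.
Re < 2300 → laminar flow, so f = 64/Re = 64/1890 = 0.03386 (the turbulent correlation is not needed).
Darcy-Weisbach: ΔP = f(L/D)(ρV²/2) = 0.03386·(214/0.332)·(1260·2.291²/2) = 0.03386·644.6·3307 = 7.216e+04 Pa.
Head loss h_f = ΔP/(ρg) = 7.216e+04/(1260·9.81) = 5.84 m.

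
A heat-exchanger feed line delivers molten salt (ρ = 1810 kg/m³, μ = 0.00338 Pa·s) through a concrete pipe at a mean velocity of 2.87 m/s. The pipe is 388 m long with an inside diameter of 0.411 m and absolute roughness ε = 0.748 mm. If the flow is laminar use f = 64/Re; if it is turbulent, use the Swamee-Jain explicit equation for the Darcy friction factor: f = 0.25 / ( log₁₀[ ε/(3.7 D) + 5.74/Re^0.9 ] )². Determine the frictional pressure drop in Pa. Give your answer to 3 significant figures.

Reynolds number Re = ρVD/μ = 1810 · 2.87 · 0.411 / 0.00338 = 6.317e+05.
Re > 4000 → turbulent. Relative roughness ε/D = 0.000748/0.411 = 0.00182. Swamee-Jain: f = 0.25/(log₁₀[0.00182/3.7 + 5.74/6.317e+05^0.9])² = 0.25/(log₁₀[0.000492 + 3.46e-05])² = 0.25/(-3.279)² = 0.02326.
Darcy-Weisbach: ΔP = f(L/D)(ρV²/2) = 0.02326·(388/0.411)·(1810·2.87²/2) = 0.02326·944·7454 = 1.637e+05 Pa.

ΔP ≈ 164000 Pa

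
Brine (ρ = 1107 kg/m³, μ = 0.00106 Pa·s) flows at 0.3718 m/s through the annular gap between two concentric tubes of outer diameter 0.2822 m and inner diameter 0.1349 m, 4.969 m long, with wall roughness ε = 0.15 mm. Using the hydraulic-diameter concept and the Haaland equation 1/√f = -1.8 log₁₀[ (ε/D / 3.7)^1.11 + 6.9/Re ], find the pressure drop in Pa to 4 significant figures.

Hydraulic diameter D_h = 4A/P = D_o - D_i = 0.2822 - 0.1349 = 0.1473 m.
Re = ρVD_h/μ = 1107·0.3718·0.1473/0.00106 = 5.719e+04.
ε/D_h = 0.00015/0.1473 = 0.00102; Haaland gives 1/√f = -1.8 log₁₀[0.000112+0.000121] = 6.541, so f = 0.02337.
ΔP = f(L/D_h)(ρV²/2) = 0.02337·4.969/0.1473·76.51 = 60.33 Pa.

ΔP ≈ 60.33 Pa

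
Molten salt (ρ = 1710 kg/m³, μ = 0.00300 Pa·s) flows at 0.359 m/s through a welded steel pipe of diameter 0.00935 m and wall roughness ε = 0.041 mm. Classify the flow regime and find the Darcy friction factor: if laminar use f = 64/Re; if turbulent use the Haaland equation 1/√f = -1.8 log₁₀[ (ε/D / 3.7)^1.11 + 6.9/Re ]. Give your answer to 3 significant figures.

Re = ρVD/μ = 1710·0.359·0.00935/0.003 = 1913.
Re < 2300 → laminar, so f = 64/Re = 0.03345 (roughness is irrelevant in laminar flow).

f ≈ 0.0335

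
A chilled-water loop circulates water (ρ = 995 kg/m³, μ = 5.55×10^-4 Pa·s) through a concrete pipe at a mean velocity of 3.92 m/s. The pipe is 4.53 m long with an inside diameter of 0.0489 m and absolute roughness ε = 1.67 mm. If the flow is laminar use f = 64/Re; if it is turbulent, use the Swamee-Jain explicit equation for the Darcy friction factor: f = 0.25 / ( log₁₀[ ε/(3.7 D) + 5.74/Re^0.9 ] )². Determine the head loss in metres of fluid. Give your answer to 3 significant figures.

h_f ≈ 4.39 m

Reynolds number Re = ρVD/μ = 995 · 3.92 · 0.0489 / 0.000555 = 3.437e+05.
Re > 4000 → turbulent. Relative roughness ε/D = 0.00167/0.0489 = 0.0342. Swamee-Jain: f = 0.25/(log₁₀[0.0342/3.7 + 5.74/3.437e+05^0.9])² = 0.25/(log₁₀[0.00923 + 5.98e-05])² = 0.25/(-2.032)² = 0.06055.
Darcy-Weisbach: ΔP = f(L/D)(ρV²/2) = 0.06055·(4.53/0.0489)·(995·3.92²/2) = 0.06055·92.64·7645 = 4.288e+04 Pa.
Head loss h_f = ΔP/(ρg) = 4.288e+04/(995·9.81) = 4.39 m.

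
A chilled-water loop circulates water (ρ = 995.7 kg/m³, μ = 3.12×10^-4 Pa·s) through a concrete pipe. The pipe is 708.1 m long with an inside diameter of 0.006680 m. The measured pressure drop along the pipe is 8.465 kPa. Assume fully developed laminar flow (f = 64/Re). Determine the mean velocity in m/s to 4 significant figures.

For laminar flow, f = 64/Re with Re = ρVD/μ, so Darcy-Weisbach reduces to ΔP = 32μLV/D². Solving for V: V = ΔP·D²/(32μL) = 8465·(0.00668)²/(32·0.000312·708.1) = 0.05343 m/s.
Check: Re = ρVD/μ = 995.7·0.05343·0.00668/0.000312 = 1139 < 2300, so the laminar assumption holds.

V ≈ 0.05343 m/s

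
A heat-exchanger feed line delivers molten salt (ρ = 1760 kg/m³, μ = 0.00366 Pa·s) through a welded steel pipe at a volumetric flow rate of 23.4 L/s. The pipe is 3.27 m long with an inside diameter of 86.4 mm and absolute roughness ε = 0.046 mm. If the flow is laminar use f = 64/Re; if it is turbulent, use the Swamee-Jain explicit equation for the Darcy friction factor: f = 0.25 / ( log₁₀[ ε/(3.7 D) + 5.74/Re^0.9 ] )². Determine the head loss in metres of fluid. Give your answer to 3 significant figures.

Q = 23.4 L/s = 23.4/1000 = 0.0234 m³/s.
Cross-sectional area A = πD²/4 = π(0.0864)²/4 = 0.005863 m²; mean velocity V = Q/A = 0.0234/0.005863 = 3.991 m/s.
Reynolds number Re = ρVD/μ = 1760 · 3.991 · 0.0864 / 0.00366 = 1.658e+05.
Re > 4000 → turbulent. Relative roughness ε/D = 4.6e-05/0.0864 = 0.000532. Swamee-Jain: f = 0.25/(log₁₀[0.000532/3.7 + 5.74/1.658e+05^0.9])² = 0.25/(log₁₀[0.000144 + 0.000115])² = 0.25/(-3.587)² = 0.01943.
Darcy-Weisbach: ΔP = f(L/D)(ρV²/2) = 0.01943·(3.27/0.0864)·(1760·3.991²/2) = 0.01943·37.85·1.402e+04 = 1.031e+04 Pa.
Head loss h_f = ΔP/(ρg) = 1.031e+04/(1760·9.81) = 0.597 m.

h_f ≈ 0.597 m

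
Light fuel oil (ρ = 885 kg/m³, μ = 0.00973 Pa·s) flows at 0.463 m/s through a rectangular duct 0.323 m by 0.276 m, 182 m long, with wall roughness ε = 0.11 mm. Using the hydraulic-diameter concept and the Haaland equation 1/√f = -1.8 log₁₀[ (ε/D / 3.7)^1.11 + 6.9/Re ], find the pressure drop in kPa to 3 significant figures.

Hydraulic diameter D_h = 4A/P = 4·(0.323·0.276)/(2·(0.323+0.276)) = 0.3566/1.198 = 0.2977 m.
Re = ρVD_h/μ = 885·0.463·0.2977/0.00973 = 1.254e+04.
ε/D_h = 0.00011/0.2977 = 0.00037; Haaland gives 1/√f = -1.8 log₁₀[3.63e-05+0.00055] = 5.817, so f = 0.02955.
ΔP = f(L/D_h)(ρV²/2) = 0.02955·182/0.2977·94.86 = 1714 Pa.
ΔP = 1.71 kPa.

ΔP ≈ 1.71 kPa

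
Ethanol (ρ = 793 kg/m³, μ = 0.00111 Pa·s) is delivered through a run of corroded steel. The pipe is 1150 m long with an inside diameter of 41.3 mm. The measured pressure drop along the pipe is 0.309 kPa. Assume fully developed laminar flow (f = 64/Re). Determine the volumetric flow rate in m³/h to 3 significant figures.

Q ≈ 0.0622 m³/h

For laminar flow, f = 64/Re with Re = ρVD/μ, so Darcy-Weisbach reduces to ΔP = 32μLV/D². Solving for V: V = ΔP·D²/(32μL) = 309·(0.0413)²/(32·0.00111·1150) = 0.0129 m/s.
Check: Re = ρVD/μ = 793·0.0129·0.0413/0.00111 = 380.7 < 2300, so the laminar assumption holds.
Q = V·A = 0.0129·(π/4·0.0413²) = 1.729e-05 m³/s = 0.0622 m³/h.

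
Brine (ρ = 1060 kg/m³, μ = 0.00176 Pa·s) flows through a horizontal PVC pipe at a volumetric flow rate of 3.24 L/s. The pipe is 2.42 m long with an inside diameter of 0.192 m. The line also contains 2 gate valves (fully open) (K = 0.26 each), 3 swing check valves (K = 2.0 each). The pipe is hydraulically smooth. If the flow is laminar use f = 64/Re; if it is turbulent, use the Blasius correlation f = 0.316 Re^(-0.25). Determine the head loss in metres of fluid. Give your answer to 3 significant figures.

h_f ≈ 0.00440 m

Q = 3.24 L/s = 3.24/1000 = 0.00324 m³/s.
Cross-sectional area A = πD²/4 = π(0.192)²/4 = 0.02895 m²; mean velocity V = Q/A = 0.00324/0.02895 = 0.1119 m/s.
Reynolds number Re = ρVD/μ = 1060 · 0.1119 · 0.192 / 0.00176 = 1.294e+04.
Re > 4000 → turbulent. Smooth-pipe (Blasius): f = 0.316 Re^(-0.25) = 0.316/(1.294e+04)^0.25 = 0.02963.
Total minor-loss coefficient ΣK = 2·0.26 + 3·2 = 6.52.
ΔP = [f·L/D + ΣK]·(ρV²/2) = [0.02963·2.42/0.192 + 6.52]·(1060·0.1119²/2) = [0.3734 + 6.52]·6.637 = 45.75 Pa.
Head loss h_f = ΔP/(ρg) = 45.75/(1060·9.81) = 0.00440 m.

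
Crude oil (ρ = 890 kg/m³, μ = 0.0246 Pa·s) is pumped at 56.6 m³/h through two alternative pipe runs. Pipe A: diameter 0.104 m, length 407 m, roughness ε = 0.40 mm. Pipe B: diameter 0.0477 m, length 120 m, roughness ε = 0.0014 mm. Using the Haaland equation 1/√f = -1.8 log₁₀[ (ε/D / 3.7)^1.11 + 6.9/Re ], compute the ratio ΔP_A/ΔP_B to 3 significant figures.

ΔP_A/ΔP_B ≈ 0.0959

Pipe A: V = Q/A = 0.01572/0.008495 = 1.851 m/s; Re = 6964; ε/D = 0.00385; Haaland → f = 0.03854; ΔP_A = f(L/D)(ρV²/2) = 2.299e+05 Pa.
Pipe B: V = Q/A = 0.01572/0.001787 = 8.798 m/s; Re = 1.518e+04; ε/D = 2.94e-05; Haaland → f = 0.02766; ΔP_B = f(L/D)(ρV²/2) = 2.397e+06 Pa.
ΔP_A/ΔP_B = 2.299e+05/2.397e+06 = 0.0959.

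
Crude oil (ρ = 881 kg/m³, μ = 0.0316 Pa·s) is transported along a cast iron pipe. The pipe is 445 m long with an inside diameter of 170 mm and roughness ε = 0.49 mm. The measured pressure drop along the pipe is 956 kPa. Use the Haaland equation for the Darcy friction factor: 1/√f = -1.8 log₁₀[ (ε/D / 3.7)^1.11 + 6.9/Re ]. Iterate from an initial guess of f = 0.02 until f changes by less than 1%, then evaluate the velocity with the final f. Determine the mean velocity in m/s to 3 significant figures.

V ≈ 5.24 m/s

Rearranging Darcy-Weisbach: V = √(2·ΔP·D/(f·L·ρ)). With ε/D = 0.00049/0.17 = 0.00288, iterate starting from f = 0.02:
  f = 0.02 → V = √(2·9.56e+05·0.17/(0.02·445·881)) = 6.439 m/s; Re = ρVD/μ = 3.052e+04; f → 0.02947
  f = 0.02947 → V = 5.304 m/s; Re = 2.514e+04; f → 0.03012
  f = 0.03012 → V = 5.247 m/s; Re = 2.487e+04; f → 0.03015
Converged (Δf/f < 1%). With the final f = 0.03015: V = √(2·9.56e+05·0.17/(0.03015·445·881)) = 5.244 m/s.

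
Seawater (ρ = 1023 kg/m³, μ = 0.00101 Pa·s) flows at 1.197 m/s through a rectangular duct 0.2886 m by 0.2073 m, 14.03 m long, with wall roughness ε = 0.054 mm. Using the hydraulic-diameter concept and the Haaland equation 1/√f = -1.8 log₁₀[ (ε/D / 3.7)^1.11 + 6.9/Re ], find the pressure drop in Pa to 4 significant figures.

ΔP ≈ 694.1 Pa

Hydraulic diameter D_h = 4A/P = 4·(0.2886·0.2073)/(2·(0.2886+0.2073)) = 0.2393/0.9918 = 0.2413 m.
Re = ρVD_h/μ = 1023·1.197·0.2413/0.00101 = 2.925e+05.
ε/D_h = 5.4e-05/0.2413 = 0.000224; Haaland gives 1/√f = -1.8 log₁₀[2.08e-05+2.36e-05] = 7.835, so f = 0.01629.
ΔP = f(L/D_h)(ρV²/2) = 0.01629·14.03/0.2413·732.9 = 694.1 Pa.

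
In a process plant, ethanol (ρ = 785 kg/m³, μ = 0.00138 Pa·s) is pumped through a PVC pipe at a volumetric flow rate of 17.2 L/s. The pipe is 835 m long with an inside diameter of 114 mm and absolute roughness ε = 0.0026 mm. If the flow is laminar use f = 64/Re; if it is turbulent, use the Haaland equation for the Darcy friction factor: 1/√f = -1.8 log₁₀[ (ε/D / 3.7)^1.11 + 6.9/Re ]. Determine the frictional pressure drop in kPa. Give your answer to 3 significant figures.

Q = 17.2 L/s = 17.2/1000 = 0.0172 m³/s.
Cross-sectional area A = πD²/4 = π(0.114)²/4 = 0.01021 m²; mean velocity V = Q/A = 0.0172/0.01021 = 1.685 m/s.
Reynolds number Re = ρVD/μ = 785 · 1.685 · 0.114 / 0.00138 = 1.093e+05.
Re > 4000 → turbulent. Relative roughness ε/D = 2.6e-06/0.114 = 2.28e-05. Haaland: 1/√f = -1.8 log₁₀[(2.28e-05/3.7)^1.11 + 6.9/1.093e+05] = -1.8 log₁₀[1.65e-06 + 6.31e-05] = 7.539, so f = 0.01759.
Darcy-Weisbach: ΔP = f(L/D)(ρV²/2) = 0.01759·(835/0.114)·(785·1.685²/2) = 0.01759·7325·1115 = 1.436e+05 Pa.
ΔP = 1.436e+05 Pa = 144 kPa.

ΔP ≈ 144 kPa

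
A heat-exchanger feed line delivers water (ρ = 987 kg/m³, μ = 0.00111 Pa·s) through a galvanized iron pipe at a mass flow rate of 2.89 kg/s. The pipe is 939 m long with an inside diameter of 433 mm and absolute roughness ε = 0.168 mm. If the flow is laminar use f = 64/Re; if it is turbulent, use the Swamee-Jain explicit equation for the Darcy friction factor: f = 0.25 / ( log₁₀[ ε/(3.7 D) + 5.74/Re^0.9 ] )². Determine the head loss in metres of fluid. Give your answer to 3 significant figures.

A = πD²/4 = π(0.433)²/4 = 0.1473 m²; mean velocity V = ṁ/(ρA) = 2.89/(987 · 0.1473) = 0.01988 m/s.
Reynolds number Re = ρVD/μ = 987 · 0.01988 · 0.433 / 0.00111 = 7656.
Re > 4000 → turbulent. Relative roughness ε/D = 0.000168/0.433 = 0.000388. Swamee-Jain: f = 0.25/(log₁₀[0.000388/3.7 + 5.74/7656^0.9])² = 0.25/(log₁₀[0.000105 + 0.00183])² = 0.25/(-2.713)² = 0.03398.
Darcy-Weisbach: ΔP = f(L/D)(ρV²/2) = 0.03398·(939/0.433)·(987·0.01988²/2) = 0.03398·2169·0.1951 = 14.38 Pa.
Head loss h_f = ΔP/(ρg) = 14.38/(987·9.81) = 0.00148 m.

h_f ≈ 0.00148 m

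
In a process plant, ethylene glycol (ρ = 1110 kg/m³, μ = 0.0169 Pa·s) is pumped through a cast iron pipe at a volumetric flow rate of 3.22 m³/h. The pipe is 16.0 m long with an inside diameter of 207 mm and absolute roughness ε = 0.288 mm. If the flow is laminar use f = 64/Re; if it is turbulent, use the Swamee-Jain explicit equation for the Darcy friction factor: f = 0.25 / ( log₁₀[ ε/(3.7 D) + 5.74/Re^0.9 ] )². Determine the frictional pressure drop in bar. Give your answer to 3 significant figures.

ΔP ≈ 5.37×10^-5 bar

Q = 3.22 m³/h = 3.22/3600 = 0.0008944 m³/s.
Cross-sectional area A = πD²/4 = π(0.207)²/4 = 0.03365 m²; mean velocity V = Q/A = 0.0008944/0.03365 = 0.02658 m/s.
Reynolds number Re = ρVD/μ = 1110 · 0.02658 · 0.207 / 0.0169 = 361.4.
Re < 2300 → laminar flow, so f = 64/Re = 64/361.4 = 0.1771 (the turbulent correlation is not needed).
Darcy-Weisbach: ΔP = f(L/D)(ρV²/2) = 0.1771·(16/0.207)·(1110·0.02658²/2) = 0.1771·77.29·0.392 = 5.367 Pa.
ΔP = 5.367 Pa = 5.37×10^-5 bar.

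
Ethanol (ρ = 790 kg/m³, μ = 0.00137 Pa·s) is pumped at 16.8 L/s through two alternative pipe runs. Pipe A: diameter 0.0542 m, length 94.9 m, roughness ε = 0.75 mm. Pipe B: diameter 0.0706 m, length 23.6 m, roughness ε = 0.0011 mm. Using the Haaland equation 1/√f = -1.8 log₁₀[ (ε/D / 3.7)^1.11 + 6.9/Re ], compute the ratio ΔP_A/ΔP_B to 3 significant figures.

Pipe A: V = Q/A = 0.0168/0.002307 = 7.281 m/s; Re = 2.276e+05; ε/D = 0.0138; Haaland → f = 0.04273; ΔP_A = f(L/D)(ρV²/2) = 1.567e+06 Pa.
Pipe B: V = Q/A = 0.0168/0.003915 = 4.292 m/s; Re = 1.747e+05; ε/D = 1.56e-05; Haaland → f = 0.016; ΔP_B = f(L/D)(ρV²/2) = 3.891e+04 Pa.
ΔP_A/ΔP_B = 1.567e+06/3.891e+04 = 40.3.

ΔP_A/ΔP_B ≈ 40.3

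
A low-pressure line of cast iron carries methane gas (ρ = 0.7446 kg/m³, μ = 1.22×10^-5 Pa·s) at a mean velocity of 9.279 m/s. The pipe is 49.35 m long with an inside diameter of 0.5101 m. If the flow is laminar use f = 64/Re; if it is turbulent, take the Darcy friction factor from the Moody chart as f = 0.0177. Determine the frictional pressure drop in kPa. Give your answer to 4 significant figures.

Reynolds number Re = ρVD/μ = 0.7446 · 9.279 · 0.5101 / 1.22e-05 = 2.889e+05.
Re > 4000 → turbulent; use the Moody-chart value f = 0.0177.
Darcy-Weisbach: ΔP = f(L/D)(ρV²/2) = 0.0177·(49.35/0.5101)·(0.7446·9.279²/2) = 0.0177·96.75·32.05 = 54.89 Pa.
ΔP = 54.89 Pa = 0.05489 kPa.

ΔP ≈ 0.05489 kPa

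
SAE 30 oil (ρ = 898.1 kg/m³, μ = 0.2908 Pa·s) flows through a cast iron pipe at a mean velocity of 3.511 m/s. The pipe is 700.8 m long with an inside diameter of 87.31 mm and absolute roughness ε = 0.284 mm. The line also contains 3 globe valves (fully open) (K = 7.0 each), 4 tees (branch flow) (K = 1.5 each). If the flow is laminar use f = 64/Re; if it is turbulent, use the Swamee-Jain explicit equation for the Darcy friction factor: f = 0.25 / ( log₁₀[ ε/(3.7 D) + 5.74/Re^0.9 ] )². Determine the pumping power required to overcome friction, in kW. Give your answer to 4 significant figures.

P ≈ 66.28 kW

Reynolds number Re = ρVD/μ = 898.1 · 3.511 · 0.08731 / 0.291 = 946.7.
Re < 2300 → laminar flow, so f = 64/Re = 64/946.7 = 0.0676 (the turbulent correlation is not needed).
Total minor-loss coefficient ΣK = 3·7 + 4·1.5 = 27.
ΔP = [f·L/D + ΣK]·(ρV²/2) = [0.0676·700.8/0.08731 + 27]·(898.1·3.511²/2) = [542.6 + 27]·5535 = 3.153e+06 Pa.
Q = V·A = 3.511·0.005987 = 0.02102 m³/s.
Pumping power P = QΔP = 0.02102·3.153e+06 = 66280 W = 66.28 kW.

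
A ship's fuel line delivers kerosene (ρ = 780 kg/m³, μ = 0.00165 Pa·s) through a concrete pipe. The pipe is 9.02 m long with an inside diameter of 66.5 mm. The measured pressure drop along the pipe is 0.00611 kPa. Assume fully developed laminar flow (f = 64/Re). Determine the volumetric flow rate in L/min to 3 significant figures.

Q ≈ 11.8 L/min

For laminar flow, f = 64/Re with Re = ρVD/μ, so Darcy-Weisbach reduces to ΔP = 32μLV/D². Solving for V: V = ΔP·D²/(32μL) = 6.11·(0.0665)²/(32·0.00165·9.02) = 0.05673 m/s.
Check: Re = ρVD/μ = 780·0.05673·0.0665/0.00165 = 1784 < 2300, so the laminar assumption holds.
Q = V·A = 0.05673·(π/4·0.0665²) = 0.0001971 m³/s = 11.8 L/min.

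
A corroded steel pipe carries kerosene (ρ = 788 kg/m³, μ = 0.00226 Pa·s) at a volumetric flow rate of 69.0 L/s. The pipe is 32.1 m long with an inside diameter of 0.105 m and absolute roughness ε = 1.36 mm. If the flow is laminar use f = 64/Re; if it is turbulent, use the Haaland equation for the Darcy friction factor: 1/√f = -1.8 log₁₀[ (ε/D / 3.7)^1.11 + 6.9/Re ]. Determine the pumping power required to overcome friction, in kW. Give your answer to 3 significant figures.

P ≈ 22.0 kW

Q = 69.0 L/s = 69.0/1000 = 0.069 m³/s.
Cross-sectional area A = πD²/4 = π(0.105)²/4 = 0.008659 m²; mean velocity V = Q/A = 0.069/0.008659 = 7.969 m/s.
Reynolds number Re = ρVD/μ = 788 · 7.969 · 0.105 / 0.00226 = 2.917e+05.
Re > 4000 → turbulent. Relative roughness ε/D = 0.00136/0.105 = 0.013. Haaland: 1/√f = -1.8 log₁₀[(0.013/3.7)^1.11 + 6.9/2.917e+05] = -1.8 log₁₀[0.00188 + 2.37e-05] = 4.897, so f = 0.0417.
Darcy-Weisbach: ΔP = f(L/D)(ρV²/2) = 0.0417·(32.1/0.105)·(788·7.969²/2) = 0.0417·305.7·2.502e+04 = 3.189e+05 Pa.
Pumping power P = QΔP = 0.069·3.189e+05 = 22010 W = 22.0 kW.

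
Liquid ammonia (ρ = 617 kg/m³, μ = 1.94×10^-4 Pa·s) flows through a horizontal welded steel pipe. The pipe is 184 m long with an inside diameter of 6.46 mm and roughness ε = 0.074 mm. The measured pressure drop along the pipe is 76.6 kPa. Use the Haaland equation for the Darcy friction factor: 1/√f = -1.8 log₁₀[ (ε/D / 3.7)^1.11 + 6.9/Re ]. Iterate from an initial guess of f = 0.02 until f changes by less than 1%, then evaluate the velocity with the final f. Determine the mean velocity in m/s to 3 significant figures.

Rearranging Darcy-Weisbach: V = √(2·ΔP·D/(f·L·ρ)). With ε/D = 7.4e-05/0.00646 = 0.0115, iterate starting from f = 0.02:
  f = 0.02 → V = √(2·7.66e+04·0.00646/(0.02·184·617)) = 0.6602 m/s; Re = ρVD/μ = 1.356e+04; f → 0.04336
  f = 0.04336 → V = 0.4484 m/s; Re = 9212; f → 0.0449
  f = 0.0449 → V = 0.4406 m/s; Re = 9053; f → 0.04498
Converged (Δf/f < 1%). With the final f = 0.04498: V = √(2·7.66e+04·0.00646/(0.04498·184·617)) = 0.4402 m/s.

V ≈ 0.440 m/s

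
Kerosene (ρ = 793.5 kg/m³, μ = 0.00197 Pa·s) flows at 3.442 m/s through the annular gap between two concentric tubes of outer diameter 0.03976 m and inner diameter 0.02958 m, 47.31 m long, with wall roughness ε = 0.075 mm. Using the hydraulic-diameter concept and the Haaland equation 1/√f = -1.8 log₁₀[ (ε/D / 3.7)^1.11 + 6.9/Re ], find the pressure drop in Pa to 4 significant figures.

Hydraulic diameter D_h = 4A/P = D_o - D_i = 0.03976 - 0.02958 = 0.01018 m.
Re = ρVD_h/μ = 793.5·3.442·0.01018/0.00197 = 1.411e+04.
ε/D_h = 7.5e-05/0.01018 = 0.00737; Haaland gives 1/√f = -1.8 log₁₀[0.001+0.000489] = 5.086, so f = 0.03865.
ΔP = f(L/D_h)(ρV²/2) = 0.03865·47.31/0.01018·4700 = 8.443e+05 Pa.

ΔP ≈ 844300 Pa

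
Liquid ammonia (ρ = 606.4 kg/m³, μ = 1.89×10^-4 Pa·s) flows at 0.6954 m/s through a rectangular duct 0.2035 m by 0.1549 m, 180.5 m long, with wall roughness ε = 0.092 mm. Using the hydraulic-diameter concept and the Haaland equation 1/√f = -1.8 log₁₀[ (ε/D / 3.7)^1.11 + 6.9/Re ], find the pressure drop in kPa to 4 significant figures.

Hydraulic diameter D_h = 4A/P = 4·(0.2035·0.1549)/(2·(0.2035+0.1549)) = 0.1261/0.7168 = 0.1759 m.
Re = ρVD_h/μ = 606.4·0.6954·0.1759/0.000189 = 3.925e+05.
ε/D_h = 9.2e-05/0.1759 = 0.000523; Haaland gives 1/√f = -1.8 log₁₀[5.33e-05+1.76e-05] = 7.469, so f = 0.01793.
ΔP = f(L/D_h)(ρV²/2) = 0.01793·180.5/0.1759·146.6 = 2697 Pa.
ΔP = 2.697 kPa.

ΔP ≈ 2.697 kPa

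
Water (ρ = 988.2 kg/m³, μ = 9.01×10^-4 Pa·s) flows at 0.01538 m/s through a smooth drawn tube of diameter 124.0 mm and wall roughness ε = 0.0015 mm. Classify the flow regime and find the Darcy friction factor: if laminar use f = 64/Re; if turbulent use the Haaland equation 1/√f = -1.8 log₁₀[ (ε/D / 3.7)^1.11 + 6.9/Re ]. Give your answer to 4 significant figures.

f ≈ 0.03060

Re = ρVD/μ = 988.2·0.01538·0.124/0.000901 = 2092.
Re < 2300 → laminar, so f = 64/Re = 0.0306 (roughness is irrelevant in laminar flow).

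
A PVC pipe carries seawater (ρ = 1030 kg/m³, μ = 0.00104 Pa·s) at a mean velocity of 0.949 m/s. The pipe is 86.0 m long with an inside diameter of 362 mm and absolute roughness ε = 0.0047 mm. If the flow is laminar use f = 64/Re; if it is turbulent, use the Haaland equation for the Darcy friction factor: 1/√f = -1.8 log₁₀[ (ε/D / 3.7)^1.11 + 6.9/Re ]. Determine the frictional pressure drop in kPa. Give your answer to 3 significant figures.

Reynolds number Re = ρVD/μ = 1030 · 0.949 · 0.362 / 0.00104 = 3.402e+05.
Re > 4000 → turbulent. Relative roughness ε/D = 4.7e-06/0.362 = 1.3e-05. Haaland: 1/√f = -1.8 log₁₀[(1.3e-05/3.7)^1.11 + 6.9/3.402e+05] = -1.8 log₁₀[8.81e-07 + 2.03e-05] = 8.414, so f = 0.01413.
Darcy-Weisbach: ΔP = f(L/D)(ρV²/2) = 0.01413·(86/0.362)·(1030·0.949²/2) = 0.01413·237.6·463.8 = 1556 Pa.
ΔP = 1556 Pa = 1.56 kPa.

ΔP ≈ 1.56 kPa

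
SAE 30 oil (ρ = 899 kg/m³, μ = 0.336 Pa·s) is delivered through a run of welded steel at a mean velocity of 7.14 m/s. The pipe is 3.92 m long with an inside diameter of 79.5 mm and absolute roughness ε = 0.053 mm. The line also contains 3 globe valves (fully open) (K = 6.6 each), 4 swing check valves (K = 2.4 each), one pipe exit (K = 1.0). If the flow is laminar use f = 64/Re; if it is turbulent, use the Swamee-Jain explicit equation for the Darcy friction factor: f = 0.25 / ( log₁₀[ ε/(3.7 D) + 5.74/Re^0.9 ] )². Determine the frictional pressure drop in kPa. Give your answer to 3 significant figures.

ΔP ≈ 744 kPa

Reynolds number Re = ρVD/μ = 899 · 7.14 · 0.0795 / 0.336 = 1519.
Re < 2300 → laminar flow, so f = 64/Re = 64/1519 = 0.04214 (the turbulent correlation is not needed).
Total minor-loss coefficient ΣK = 3·6.6 + 4·2.4 + 1·1 = 30.4.
ΔP = [f·L/D + ΣK]·(ρV²/2) = [0.04214·3.92/0.0795 + 30.4]·(899·7.14²/2) = [2.078 + 30.4]·2.292e+04 = 7.442e+05 Pa.
ΔP = 7.442e+05 Pa = 744 kPa.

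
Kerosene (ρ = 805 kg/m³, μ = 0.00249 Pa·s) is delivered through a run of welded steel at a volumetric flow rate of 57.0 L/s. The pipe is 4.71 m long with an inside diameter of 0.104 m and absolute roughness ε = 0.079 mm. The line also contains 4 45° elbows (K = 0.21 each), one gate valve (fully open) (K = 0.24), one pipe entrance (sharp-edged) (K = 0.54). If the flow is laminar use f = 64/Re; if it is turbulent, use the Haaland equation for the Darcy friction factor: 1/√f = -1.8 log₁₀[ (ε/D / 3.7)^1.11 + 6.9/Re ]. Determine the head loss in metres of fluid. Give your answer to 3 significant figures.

h_f ≈ 5.77 m

Q = 57.0 L/s = 57.0/1000 = 0.057 m³/s.
Cross-sectional area A = πD²/4 = π(0.104)²/4 = 0.008495 m²; mean velocity V = Q/A = 0.057/0.008495 = 6.71 m/s.
Reynolds number Re = ρVD/μ = 805 · 6.71 · 0.104 / 0.00249 = 2.256e+05.
Re > 4000 → turbulent. Relative roughness ε/D = 7.9e-05/0.104 = 0.00076. Haaland: 1/√f = -1.8 log₁₀[(0.00076/3.7)^1.11 + 6.9/2.256e+05] = -1.8 log₁₀[8.07e-05 + 3.06e-05] = 7.117, so f = 0.01975.
Total minor-loss coefficient ΣK = 4·0.21 + 1·0.24 + 1·0.54 = 1.62.
ΔP = [f·L/D + ΣK]·(ρV²/2) = [0.01975·4.71/0.104 + 1.62]·(805·6.71²/2) = [0.8942 + 1.62]·1.812e+04 = 4.556e+04 Pa.
Head loss h_f = ΔP/(ρg) = 4.556e+04/(805·9.81) = 5.77 m.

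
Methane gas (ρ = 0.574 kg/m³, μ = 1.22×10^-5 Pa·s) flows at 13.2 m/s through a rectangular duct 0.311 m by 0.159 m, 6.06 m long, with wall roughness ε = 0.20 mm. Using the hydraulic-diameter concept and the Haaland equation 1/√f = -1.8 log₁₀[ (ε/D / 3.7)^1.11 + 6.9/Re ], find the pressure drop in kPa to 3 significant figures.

Hydraulic diameter D_h = 4A/P = 4·(0.311·0.159)/(2·(0.311+0.159)) = 0.1978/0.94 = 0.2104 m.
Re = ρVD_h/μ = 0.574·13.2·0.2104/1.22e-05 = 1.307e+05.
ε/D_h = 0.0002/0.2104 = 0.00095; Haaland gives 1/√f = -1.8 log₁₀[0.000103+5.28e-05] = 6.851, so f = 0.02131.
ΔP = f(L/D_h)(ρV²/2) = 0.02131·6.06/0.2104·50.01 = 30.68 Pa.
ΔP = 0.0307 kPa.

ΔP ≈ 0.0307 kPa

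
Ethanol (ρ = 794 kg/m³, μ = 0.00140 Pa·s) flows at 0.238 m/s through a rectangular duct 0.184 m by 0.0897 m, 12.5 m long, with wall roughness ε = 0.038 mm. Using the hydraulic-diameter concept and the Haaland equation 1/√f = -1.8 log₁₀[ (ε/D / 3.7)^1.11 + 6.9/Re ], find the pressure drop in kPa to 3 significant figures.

ΔP ≈ 0.0644 kPa

Hydraulic diameter D_h = 4A/P = 4·(0.184·0.0897)/(2·(0.184+0.0897)) = 0.06602/0.5474 = 0.1206 m.
Re = ρVD_h/μ = 794·0.238·0.1206/0.0014 = 1.628e+04.
ε/D_h = 3.8e-05/0.1206 = 0.000315; Haaland gives 1/√f = -1.8 log₁₀[3.04e-05+0.000424] = 6.017, so f = 0.02762.
ΔP = f(L/D_h)(ρV²/2) = 0.02762·12.5/0.1206·22.49 = 64.38 Pa.
ΔP = 0.0644 kPa.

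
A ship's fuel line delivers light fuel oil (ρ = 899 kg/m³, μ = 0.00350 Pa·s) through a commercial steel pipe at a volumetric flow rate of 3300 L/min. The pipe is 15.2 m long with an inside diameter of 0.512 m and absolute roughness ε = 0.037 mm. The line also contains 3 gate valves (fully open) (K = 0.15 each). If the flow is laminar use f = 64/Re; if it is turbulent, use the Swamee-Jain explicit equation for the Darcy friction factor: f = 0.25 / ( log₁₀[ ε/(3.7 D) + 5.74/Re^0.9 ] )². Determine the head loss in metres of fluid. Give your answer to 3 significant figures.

Q = 3300 L/min = 3300/60000 = 0.055 m³/s.
Cross-sectional area A = πD²/4 = π(0.512)²/4 = 0.2059 m²; mean velocity V = Q/A = 0.055/0.2059 = 0.2671 m/s.
Reynolds number Re = ρVD/μ = 899 · 0.2671 · 0.512 / 0.0035 = 3.513e+04.
Re > 4000 → turbulent. Relative roughness ε/D = 3.7e-05/0.512 = 7.23e-05. Swamee-Jain: f = 0.25/(log₁₀[7.23e-05/3.7 + 5.74/3.513e+04^0.9])² = 0.25/(log₁₀[1.95e-05 + 0.000465])² = 0.25/(-3.314)² = 0.02276.
Total minor-loss coefficient ΣK = 3·0.15 = 0.45.
ΔP = [f·L/D + ΣK]·(ρV²/2) = [0.02276·15.2/0.512 + 0.45]·(899·0.2671²/2) = [0.6756 + 0.45]·32.08 = 36.11 Pa.
Head loss h_f = ΔP/(ρg) = 36.11/(899·9.81) = 0.00409 m.

h_f ≈ 0.00409 m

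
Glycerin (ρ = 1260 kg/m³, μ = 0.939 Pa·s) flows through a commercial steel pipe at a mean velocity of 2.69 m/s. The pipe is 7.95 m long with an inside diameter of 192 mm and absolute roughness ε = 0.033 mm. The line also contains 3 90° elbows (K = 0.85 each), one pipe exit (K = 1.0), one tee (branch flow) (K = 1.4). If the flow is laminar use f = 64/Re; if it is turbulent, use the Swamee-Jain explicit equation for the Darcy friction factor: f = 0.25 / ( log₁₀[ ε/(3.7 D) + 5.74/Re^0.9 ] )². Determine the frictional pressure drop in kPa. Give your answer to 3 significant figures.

ΔP ≈ 40.0 kPa

Reynolds number Re = ρVD/μ = 1260 · 2.69 · 0.192 / 0.939 = 693.
Re < 2300 → laminar flow, so f = 64/Re = 64/693 = 0.09235 (the turbulent correlation is not needed).
Total minor-loss coefficient ΣK = 3·0.85 + 1·1 + 1·1.4 = 4.95.
ΔP = [f·L/D + ΣK]·(ρV²/2) = [0.09235·7.95/0.192 + 4.95]·(1260·2.69²/2) = [3.824 + 4.95]·4559 = 4e+04 Pa.
ΔP = 4e+04 Pa = 40.0 kPa.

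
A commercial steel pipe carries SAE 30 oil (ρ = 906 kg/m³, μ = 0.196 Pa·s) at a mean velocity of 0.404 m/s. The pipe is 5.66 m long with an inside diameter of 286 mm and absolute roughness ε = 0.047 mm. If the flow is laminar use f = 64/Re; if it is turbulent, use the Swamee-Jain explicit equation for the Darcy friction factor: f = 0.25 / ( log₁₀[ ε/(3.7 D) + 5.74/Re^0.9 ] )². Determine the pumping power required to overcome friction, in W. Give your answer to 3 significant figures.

P ≈ 4.55 W

Reynolds number Re = ρVD/μ = 906 · 0.404 · 0.286 / 0.196 = 534.1.
Re < 2300 → laminar flow, so f = 64/Re = 64/534.1 = 0.1198 (the turbulent correlation is not needed).
Darcy-Weisbach: ΔP = f(L/D)(ρV²/2) = 0.1198·(5.66/0.286)·(906·0.404²/2) = 0.1198·19.79·73.94 = 175.3 Pa.
Q = V·A = 0.404·0.06424 = 0.02595 m³/s.
Pumping power P = QΔP = 0.02595·175.3 = 4.551 W = 4.55 W.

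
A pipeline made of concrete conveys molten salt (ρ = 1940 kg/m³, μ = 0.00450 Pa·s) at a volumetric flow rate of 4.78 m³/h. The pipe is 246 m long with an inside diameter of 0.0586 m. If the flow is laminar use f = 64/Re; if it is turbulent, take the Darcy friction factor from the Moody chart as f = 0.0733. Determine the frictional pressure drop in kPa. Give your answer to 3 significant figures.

Q = 4.78 m³/h = 4.78/3600 = 0.001328 m³/s.
Cross-sectional area A = πD²/4 = π(0.0586)²/4 = 0.002697 m²; mean velocity V = Q/A = 0.001328/0.002697 = 0.4923 m/s.
Reynolds number Re = ρVD/μ = 1940 · 0.4923 · 0.0586 / 0.0045 = 1.244e+04.
Re > 4000 → turbulent; use the Moody-chart value f = 0.0733.
Darcy-Weisbach: ΔP = f(L/D)(ρV²/2) = 0.0733·(246/0.0586)·(1940·0.4923²/2) = 0.0733·4198·235.1 = 7.234e+04 Pa.
ΔP = 7.234e+04 Pa = 72.3 kPa.

ΔP ≈ 72.3 kPa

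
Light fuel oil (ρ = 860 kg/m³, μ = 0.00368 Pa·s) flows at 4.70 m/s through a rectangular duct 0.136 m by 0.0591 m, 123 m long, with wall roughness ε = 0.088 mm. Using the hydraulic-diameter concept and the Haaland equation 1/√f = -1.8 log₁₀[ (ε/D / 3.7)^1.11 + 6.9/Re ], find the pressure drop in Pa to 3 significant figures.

ΔP ≈ 318000 Pa

Hydraulic diameter D_h = 4A/P = 4·(0.136·0.0591)/(2·(0.136+0.0591)) = 0.03215/0.3902 = 0.08239 m.
Re = ρVD_h/μ = 860·4.7·0.08239/0.00368 = 9.05e+04.
ε/D_h = 8.8e-05/0.08239 = 0.00107; Haaland gives 1/√f = -1.8 log₁₀[0.000118+7.62e-05] = 6.682, so f = 0.0224.
ΔP = f(L/D_h)(ρV²/2) = 0.0224·123/0.08239·9499 = 3.176e+05 Pa.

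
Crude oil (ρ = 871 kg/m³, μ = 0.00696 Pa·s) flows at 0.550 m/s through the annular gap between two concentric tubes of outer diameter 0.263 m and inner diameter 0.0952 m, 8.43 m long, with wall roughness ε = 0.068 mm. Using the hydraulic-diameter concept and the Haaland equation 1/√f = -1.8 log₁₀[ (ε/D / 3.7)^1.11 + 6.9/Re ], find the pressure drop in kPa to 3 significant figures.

ΔP ≈ 0.200 kPa

Hydraulic diameter D_h = 4A/P = D_o - D_i = 0.263 - 0.0952 = 0.1678 m.
Re = ρVD_h/μ = 871·0.55·0.1678/0.00696 = 1.155e+04.
ε/D_h = 6.8e-05/0.1678 = 0.000405; Haaland gives 1/√f = -1.8 log₁₀[4.02e-05+0.000597] = 5.752, so f = 0.03023.
ΔP = f(L/D_h)(ρV²/2) = 0.03023·8.43/0.1678·131.7 = 200.1 Pa.
ΔP = 0.200 kPa.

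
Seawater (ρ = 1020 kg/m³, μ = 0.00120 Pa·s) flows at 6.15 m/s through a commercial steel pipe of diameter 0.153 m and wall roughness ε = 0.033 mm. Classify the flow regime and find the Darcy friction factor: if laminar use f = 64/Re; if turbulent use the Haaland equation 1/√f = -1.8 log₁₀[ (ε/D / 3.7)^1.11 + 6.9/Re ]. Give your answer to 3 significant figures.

f ≈ 0.0149

Re = ρVD/μ = 1020·6.15·0.153/0.0012 = 7.998e+05.
Re > 4000 → turbulent. ε/D = 3.3e-05/0.153 = 0.000216; Haaland: 1/√f = -1.8 log₁₀[1.99e-05 + 8.63e-06] = 8.179, so f = 0.01495.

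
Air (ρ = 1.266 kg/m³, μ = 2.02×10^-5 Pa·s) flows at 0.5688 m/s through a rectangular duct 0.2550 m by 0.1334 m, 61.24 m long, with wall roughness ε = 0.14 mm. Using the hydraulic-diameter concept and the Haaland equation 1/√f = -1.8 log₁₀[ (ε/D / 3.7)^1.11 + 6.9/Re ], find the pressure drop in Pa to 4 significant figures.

Hydraulic diameter D_h = 4A/P = 4·(0.255·0.1334)/(2·(0.255+0.1334)) = 0.1361/0.7768 = 0.1752 m.
Re = ρVD_h/μ = 1.266·0.5688·0.1752/2.02e-05 = 6244.
ε/D_h = 0.00014/0.1752 = 0.000799; Haaland gives 1/√f = -1.8 log₁₀[8.54e-05+0.0011] = 5.264, so f = 0.03609.
ΔP = f(L/D_h)(ρV²/2) = 0.03609·61.24/0.1752·0.2048 = 2.584 Pa.

ΔP ≈ 2.584 Pa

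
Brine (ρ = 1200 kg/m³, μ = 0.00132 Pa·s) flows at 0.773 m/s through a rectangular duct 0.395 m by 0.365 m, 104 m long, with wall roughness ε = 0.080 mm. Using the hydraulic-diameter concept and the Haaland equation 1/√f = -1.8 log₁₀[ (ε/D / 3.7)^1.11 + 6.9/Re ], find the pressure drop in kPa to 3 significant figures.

Hydraulic diameter D_h = 4A/P = 4·(0.395·0.365)/(2·(0.395+0.365)) = 0.5767/1.52 = 0.3794 m.
Re = ρVD_h/μ = 1200·0.773·0.3794/0.00132 = 2.666e+05.
ε/D_h = 8e-05/0.3794 = 0.000211; Haaland gives 1/√f = -1.8 log₁₀[1.94e-05+2.59e-05] = 7.819, so f = 0.01636.
ΔP = f(L/D_h)(ρV²/2) = 0.01636·104/0.3794·358.5 = 1608 Pa.
ΔP = 1.61 kPa.

ΔP ≈ 1.61 kPa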